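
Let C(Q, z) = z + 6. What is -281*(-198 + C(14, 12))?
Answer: 50580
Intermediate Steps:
C(Q, z) = 6 + z
-281*(-198 + C(14, 12)) = -281*(-198 + (6 + 12)) = -281*(-198 + 18) = -281*(-180) = 50580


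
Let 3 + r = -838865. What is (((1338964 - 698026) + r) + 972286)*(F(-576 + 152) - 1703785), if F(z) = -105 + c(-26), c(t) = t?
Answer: -1319437578096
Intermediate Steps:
r = -838868 (r = -3 - 838865 = -838868)
F(z) = -131 (F(z) = -105 - 26 = -131)
(((1338964 - 698026) + r) + 972286)*(F(-576 + 152) - 1703785) = (((1338964 - 698026) - 838868) + 972286)*(-131 - 1703785) = ((640938 - 838868) + 972286)*(-1703916) = (-197930 + 972286)*(-1703916) = 774356*(-1703916) = -1319437578096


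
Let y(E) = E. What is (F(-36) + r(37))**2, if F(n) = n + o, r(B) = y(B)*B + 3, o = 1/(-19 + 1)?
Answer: 578258209/324 ≈ 1.7847e+6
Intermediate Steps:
o = -1/18 (o = 1/(-18) = -1/18 ≈ -0.055556)
r(B) = 3 + B**2 (r(B) = B*B + 3 = B**2 + 3 = 3 + B**2)
F(n) = -1/18 + n (F(n) = n - 1/18 = -1/18 + n)
(F(-36) + r(37))**2 = ((-1/18 - 36) + (3 + 37**2))**2 = (-649/18 + (3 + 1369))**2 = (-649/18 + 1372)**2 = (24047/18)**2 = 578258209/324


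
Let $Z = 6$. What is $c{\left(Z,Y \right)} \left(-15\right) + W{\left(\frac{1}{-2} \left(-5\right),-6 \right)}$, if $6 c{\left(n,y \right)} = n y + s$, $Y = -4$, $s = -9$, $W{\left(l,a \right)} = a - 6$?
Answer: $\frac{141}{2} \approx 70.5$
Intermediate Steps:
$W{\left(l,a \right)} = -6 + a$
$c{\left(n,y \right)} = - \frac{3}{2} + \frac{n y}{6}$ ($c{\left(n,y \right)} = \frac{n y - 9}{6} = \frac{-9 + n y}{6} = - \frac{3}{2} + \frac{n y}{6}$)
$c{\left(Z,Y \right)} \left(-15\right) + W{\left(\frac{1}{-2} \left(-5\right),-6 \right)} = \left(- \frac{3}{2} + \frac{1}{6} \cdot 6 \left(-4\right)\right) \left(-15\right) - 12 = \left(- \frac{3}{2} - 4\right) \left(-15\right) - 12 = \left(- \frac{11}{2}\right) \left(-15\right) - 12 = \frac{165}{2} - 12 = \frac{141}{2}$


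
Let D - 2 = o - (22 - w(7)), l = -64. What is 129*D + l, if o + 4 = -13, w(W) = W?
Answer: -3934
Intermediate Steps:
o = -17 (o = -4 - 13 = -17)
D = -30 (D = 2 + (-17 - (22 - 1*7)) = 2 + (-17 - (22 - 7)) = 2 + (-17 - 1*15) = 2 + (-17 - 15) = 2 - 32 = -30)
129*D + l = 129*(-30) - 64 = -3870 - 64 = -3934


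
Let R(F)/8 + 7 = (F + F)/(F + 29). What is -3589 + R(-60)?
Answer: -112035/31 ≈ -3614.0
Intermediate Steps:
R(F) = -56 + 16*F/(29 + F) (R(F) = -56 + 8*((F + F)/(F + 29)) = -56 + 8*((2*F)/(29 + F)) = -56 + 8*(2*F/(29 + F)) = -56 + 16*F/(29 + F))
-3589 + R(-60) = -3589 + 8*(-203 - 5*(-60))/(29 - 60) = -3589 + 8*(-203 + 300)/(-31) = -3589 + 8*(-1/31)*97 = -3589 - 776/31 = -112035/31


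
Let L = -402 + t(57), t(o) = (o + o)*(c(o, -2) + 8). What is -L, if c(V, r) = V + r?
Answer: -6780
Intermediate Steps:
t(o) = 2*o*(6 + o) (t(o) = (o + o)*((o - 2) + 8) = (2*o)*((-2 + o) + 8) = (2*o)*(6 + o) = 2*o*(6 + o))
L = 6780 (L = -402 + 2*57*(6 + 57) = -402 + 2*57*63 = -402 + 7182 = 6780)
-L = -1*6780 = -6780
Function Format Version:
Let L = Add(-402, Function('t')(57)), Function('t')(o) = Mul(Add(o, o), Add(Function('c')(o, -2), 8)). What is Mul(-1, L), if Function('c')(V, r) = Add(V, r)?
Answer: -6780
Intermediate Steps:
Function('t')(o) = Mul(2, o, Add(6, o)) (Function('t')(o) = Mul(Add(o, o), Add(Add(o, -2), 8)) = Mul(Mul(2, o), Add(Add(-2, o), 8)) = Mul(Mul(2, o), Add(6, o)) = Mul(2, o, Add(6, o)))
L = 6780 (L = Add(-402, Mul(2, 57, Add(6, 57))) = Add(-402, Mul(2, 57, 63)) = Add(-402, 7182) = 6780)
Mul(-1, L) = Mul(-1, 6780) = -6780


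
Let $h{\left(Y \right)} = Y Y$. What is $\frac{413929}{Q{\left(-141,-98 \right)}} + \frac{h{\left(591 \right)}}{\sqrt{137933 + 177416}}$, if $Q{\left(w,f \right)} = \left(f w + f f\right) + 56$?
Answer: $\frac{413929}{23478} + \frac{349281 \sqrt{315349}}{315349} \approx 639.61$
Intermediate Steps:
$Q{\left(w,f \right)} = 56 + f^{2} + f w$ ($Q{\left(w,f \right)} = \left(f w + f^{2}\right) + 56 = \left(f^{2} + f w\right) + 56 = 56 + f^{2} + f w$)
$h{\left(Y \right)} = Y^{2}$
$\frac{413929}{Q{\left(-141,-98 \right)}} + \frac{h{\left(591 \right)}}{\sqrt{137933 + 177416}} = \frac{413929}{56 + \left(-98\right)^{2} - -13818} + \frac{591^{2}}{\sqrt{137933 + 177416}} = \frac{413929}{56 + 9604 + 13818} + \frac{349281}{\sqrt{315349}} = \frac{413929}{23478} + 349281 \frac{\sqrt{315349}}{315349} = 413929 \cdot \frac{1}{23478} + \frac{349281 \sqrt{315349}}{315349} = \frac{413929}{23478} + \frac{349281 \sqrt{315349}}{315349}$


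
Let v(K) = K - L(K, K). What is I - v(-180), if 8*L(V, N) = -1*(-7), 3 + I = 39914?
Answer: 320735/8 ≈ 40092.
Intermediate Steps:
I = 39911 (I = -3 + 39914 = 39911)
L(V, N) = 7/8 (L(V, N) = (-1*(-7))/8 = (1/8)*7 = 7/8)
v(K) = -7/8 + K (v(K) = K - 1*7/8 = K - 7/8 = -7/8 + K)
I - v(-180) = 39911 - (-7/8 - 180) = 39911 - 1*(-1447/8) = 39911 + 1447/8 = 320735/8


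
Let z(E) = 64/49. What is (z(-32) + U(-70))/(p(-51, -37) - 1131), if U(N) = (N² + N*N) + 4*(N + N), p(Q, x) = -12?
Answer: -452824/56007 ≈ -8.0851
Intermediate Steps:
z(E) = 64/49 (z(E) = 64*(1/49) = 64/49)
U(N) = 2*N² + 8*N (U(N) = (N² + N²) + 4*(2*N) = 2*N² + 8*N)
(z(-32) + U(-70))/(p(-51, -37) - 1131) = (64/49 + 2*(-70)*(4 - 70))/(-12 - 1131) = (64/49 + 2*(-70)*(-66))/(-1143) = (64/49 + 9240)*(-1/1143) = (452824/49)*(-1/1143) = -452824/56007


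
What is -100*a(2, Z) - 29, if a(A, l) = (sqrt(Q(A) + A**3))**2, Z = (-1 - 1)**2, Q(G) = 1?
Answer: -929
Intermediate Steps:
Z = 4 (Z = (-2)**2 = 4)
a(A, l) = 1 + A**3 (a(A, l) = (sqrt(1 + A**3))**2 = 1 + A**3)
-100*a(2, Z) - 29 = -100*(1 + 2**3) - 29 = -100*(1 + 8) - 29 = -100*9 - 29 = -900 - 29 = -929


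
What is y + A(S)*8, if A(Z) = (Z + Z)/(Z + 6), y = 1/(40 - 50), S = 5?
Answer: 789/110 ≈ 7.1727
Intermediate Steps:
y = -⅒ (y = 1/(-10) = -⅒ ≈ -0.10000)
A(Z) = 2*Z/(6 + Z) (A(Z) = (2*Z)/(6 + Z) = 2*Z/(6 + Z))
y + A(S)*8 = -⅒ + (2*5/(6 + 5))*8 = -⅒ + (2*5/11)*8 = -⅒ + (2*5*(1/11))*8 = -⅒ + (10/11)*8 = -⅒ + 80/11 = 789/110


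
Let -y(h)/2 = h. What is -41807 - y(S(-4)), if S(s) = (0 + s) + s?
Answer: -41823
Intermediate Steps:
S(s) = 2*s (S(s) = s + s = 2*s)
y(h) = -2*h
-41807 - y(S(-4)) = -41807 - (-2)*2*(-4) = -41807 - (-2)*(-8) = -41807 - 1*16 = -41807 - 16 = -41823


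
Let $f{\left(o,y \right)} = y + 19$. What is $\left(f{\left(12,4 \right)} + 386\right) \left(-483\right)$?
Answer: $-197547$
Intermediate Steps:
$f{\left(o,y \right)} = 19 + y$
$\left(f{\left(12,4 \right)} + 386\right) \left(-483\right) = \left(\left(19 + 4\right) + 386\right) \left(-483\right) = \left(23 + 386\right) \left(-483\right) = 409 \left(-483\right) = -197547$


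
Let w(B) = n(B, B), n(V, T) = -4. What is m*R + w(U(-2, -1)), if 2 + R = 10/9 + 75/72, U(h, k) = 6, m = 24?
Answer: -⅓ ≈ -0.33333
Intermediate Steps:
R = 11/72 (R = -2 + (10/9 + 75/72) = -2 + (10*(⅑) + 75*(1/72)) = -2 + (10/9 + 25/24) = -2 + 155/72 = 11/72 ≈ 0.15278)
w(B) = -4
m*R + w(U(-2, -1)) = 24*(11/72) - 4 = 11/3 - 4 = -⅓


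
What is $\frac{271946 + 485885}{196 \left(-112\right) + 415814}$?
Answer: $\frac{757831}{393862} \approx 1.9241$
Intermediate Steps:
$\frac{271946 + 485885}{196 \left(-112\right) + 415814} = \frac{757831}{-21952 + 415814} = \frac{757831}{393862}$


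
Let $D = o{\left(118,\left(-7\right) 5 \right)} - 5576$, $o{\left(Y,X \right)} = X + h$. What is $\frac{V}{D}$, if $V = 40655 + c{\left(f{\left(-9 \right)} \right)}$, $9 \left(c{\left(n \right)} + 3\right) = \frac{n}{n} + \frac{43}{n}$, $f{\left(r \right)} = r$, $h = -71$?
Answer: $- \frac{1646389}{230121} \approx -7.1544$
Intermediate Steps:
$c{\left(n \right)} = - \frac{26}{9} + \frac{43}{9 n}$ ($c{\left(n \right)} = -3 + \frac{\frac{n}{n} + \frac{43}{n}}{9} = -3 + \frac{1 + \frac{43}{n}}{9} = -3 + \left(\frac{1}{9} + \frac{43}{9 n}\right) = - \frac{26}{9} + \frac{43}{9 n}$)
$o{\left(Y,X \right)} = -71 + X$ ($o{\left(Y,X \right)} = X - 71 = -71 + X$)
$D = -5682$ ($D = \left(-71 - 35\right) - 5576 = -106 - 5576 = -5682$)
$V = \frac{3292778}{81}$ ($V = 40655 + \frac{43 - -234}{9 \left(-9\right)} = 40655 + \frac{1}{9} \left(- \frac{1}{9}\right) \left(43 + 234\right) = 40655 + \frac{1}{9} \left(- \frac{1}{9}\right) 277 = 40655 - \frac{277}{81} = \frac{3292778}{81} \approx 40652.0$)
$\frac{V}{D} = \frac{3292778}{81 \left(-5682\right)} = \frac{3292778}{81} \left(- \frac{1}{5682}\right) = - \frac{1646389}{230121}$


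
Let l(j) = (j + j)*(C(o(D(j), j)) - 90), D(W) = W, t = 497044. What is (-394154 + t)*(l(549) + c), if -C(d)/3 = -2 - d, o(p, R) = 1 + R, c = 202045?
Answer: 197704472570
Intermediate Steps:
C(d) = 6 + 3*d (C(d) = -3*(-2 - d) = 6 + 3*d)
l(j) = 2*j*(-81 + 3*j) (l(j) = (j + j)*((6 + 3*(1 + j)) - 90) = (2*j)*((6 + (3 + 3*j)) - 90) = (2*j)*((9 + 3*j) - 90) = (2*j)*(-81 + 3*j) = 2*j*(-81 + 3*j))
(-394154 + t)*(l(549) + c) = (-394154 + 497044)*(6*549*(-27 + 549) + 202045) = 102890*(6*549*522 + 202045) = 102890*(1719468 + 202045) = 102890*1921513 = 197704472570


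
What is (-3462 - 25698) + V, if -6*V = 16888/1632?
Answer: -35693951/1224 ≈ -29162.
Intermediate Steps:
V = -2111/1224 (V = -8444/(3*1632) = -1/6*2111/204 = -2111/1224 ≈ -1.7247)
(-3462 - 25698) + V = (-3462 - 25698) - 2111/1224 = -29160 - 2111/1224 = -35693951/1224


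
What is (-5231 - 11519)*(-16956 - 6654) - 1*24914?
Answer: 395442586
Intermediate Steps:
(-5231 - 11519)*(-16956 - 6654) - 1*24914 = -16750*(-23610) - 24914 = 395467500 - 24914 = 395442586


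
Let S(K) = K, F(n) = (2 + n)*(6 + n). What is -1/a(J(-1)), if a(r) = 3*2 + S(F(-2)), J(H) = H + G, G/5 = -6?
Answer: -1/6 ≈ -0.16667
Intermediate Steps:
G = -30 (G = 5*(-6) = -30)
J(H) = -30 + H (J(H) = H - 30 = -30 + H)
a(r) = 6 (a(r) = 3*2 + (12 + (-2)**2 + 8*(-2)) = 6 + (12 + 4 - 16) = 6 + 0 = 6)
-1/a(J(-1)) = -1/6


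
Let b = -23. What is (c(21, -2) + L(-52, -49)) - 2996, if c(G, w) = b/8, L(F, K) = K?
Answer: -24383/8 ≈ -3047.9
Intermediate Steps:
c(G, w) = -23/8
(c(21, -2) + L(-52, -49)) - 2996 = (-23/8 - 49) - 2996 = -415/8 - 2996 = -24383/8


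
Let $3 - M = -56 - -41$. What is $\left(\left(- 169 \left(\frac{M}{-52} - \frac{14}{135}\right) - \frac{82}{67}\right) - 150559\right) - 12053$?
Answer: $- \frac{2940297911}{18090} \approx -1.6254 \cdot 10^{5}$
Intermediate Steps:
$M = 18$ ($M = 3 - \left(-56 - -41\right) = 3 - \left(-56 + 41\right) = 3 - -15 = 3 + 15 = 18$)
$\left(\left(- 169 \left(\frac{M}{-52} - \frac{14}{135}\right) - \frac{82}{67}\right) - 150559\right) - 12053 = \left(\left(- 169 \left(\frac{18}{-52} - \frac{14}{135}\right) - \frac{82}{67}\right) - 150559\right) - 12053 = \left(\left(- 169 \left(18 \left(- \frac{1}{52}\right) - \frac{14}{135}\right) - \frac{82}{67}\right) - 150559\right) - 12053 = \left(\left(- 169 \left(- \frac{9}{26} - \frac{14}{135}\right) - \frac{82}{67}\right) - 150559\right) - 12053 = \left(\left(\left(-169\right) \left(- \frac{1579}{3510}\right) - \frac{82}{67}\right) - 150559\right) - 12053 = \left(\left(\frac{20527}{270} - \frac{82}{67}\right) - 150559\right) - 12053 = \left(\frac{1353169}{18090} - 150559\right) - 12053 = - \frac{2722259141}{18090} - 12053 = - \frac{2940297911}{18090}$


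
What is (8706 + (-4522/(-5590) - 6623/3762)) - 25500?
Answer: -176595388663/10514790 ≈ -16795.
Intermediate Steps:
(8706 + (-4522/(-5590) - 6623/3762)) - 25500 = (8706 + (-4522*(-1/5590) - 6623*1/3762)) - 25500 = (8706 + (2261/2795 - 6623/3762)) - 25500 = (8706 - 10005403/10514790) - 25500 = 91531756337/10514790 - 25500 = -176595388663/10514790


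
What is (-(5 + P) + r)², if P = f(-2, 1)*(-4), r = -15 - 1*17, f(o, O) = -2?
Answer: 2025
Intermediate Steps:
r = -32 (r = -15 - 17 = -32)
P = 8 (P = -2*(-4) = 8)
(-(5 + P) + r)² = (-(5 + 8) - 32)² = (-1*13 - 32)² = (-13 - 32)² = (-45)² = 2025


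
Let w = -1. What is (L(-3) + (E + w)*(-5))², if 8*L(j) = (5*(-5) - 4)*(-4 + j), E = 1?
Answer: 41209/64 ≈ 643.89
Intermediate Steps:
L(j) = 29/2 - 29*j/8 (L(j) = ((5*(-5) - 4)*(-4 + j))/8 = ((-25 - 4)*(-4 + j))/8 = (-29*(-4 + j))/8 = (116 - 29*j)/8 = 29/2 - 29*j/8)
(L(-3) + (E + w)*(-5))² = ((29/2 - 29/8*(-3)) + (1 - 1)*(-5))² = ((29/2 + 87/8) + 0*(-5))² = (203/8 + 0)² = (203/8)² = 41209/64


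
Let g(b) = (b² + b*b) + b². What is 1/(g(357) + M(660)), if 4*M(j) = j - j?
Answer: 1/382347 ≈ 2.6154e-6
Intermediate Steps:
M(j) = 0 (M(j) = (j - j)/4 = (¼)*0 = 0)
g(b) = 3*b² (g(b) = (b² + b²) + b² = 2*b² + b² = 3*b²)
1/(g(357) + M(660)) = 1/(3*357² + 0) = 1/(3*127449 + 0) = 1/(382347 + 0) = 1/382347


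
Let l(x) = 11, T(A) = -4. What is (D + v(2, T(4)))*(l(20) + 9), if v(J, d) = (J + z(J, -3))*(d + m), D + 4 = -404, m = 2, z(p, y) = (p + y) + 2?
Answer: -8280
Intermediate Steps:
z(p, y) = 2 + p + y
D = -408 (D = -4 - 404 = -408)
v(J, d) = (-1 + 2*J)*(2 + d) (v(J, d) = (J + (2 + J - 3))*(d + 2) = (J + (-1 + J))*(2 + d) = (-1 + 2*J)*(2 + d))
(D + v(2, T(4)))*(l(20) + 9) = (-408 + (-2 - 1*(-4) + 4*2 + 2*2*(-4)))*(11 + 9) = (-408 + (-2 + 4 + 8 - 16))*20 = (-408 - 6)*20 = -414*20 = -8280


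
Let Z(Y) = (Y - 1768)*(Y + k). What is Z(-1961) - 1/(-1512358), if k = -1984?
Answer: 22248154863991/1512358 ≈ 1.4711e+7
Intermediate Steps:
Z(Y) = (-1984 + Y)*(-1768 + Y) (Z(Y) = (Y - 1768)*(Y - 1984) = (-1768 + Y)*(-1984 + Y) = (-1984 + Y)*(-1768 + Y))
Z(-1961) - 1/(-1512358) = (3507712 + (-1961)² - 3752*(-1961)) - 1/(-1512358) = (3507712 + 3845521 + 7357672) - 1*(-1/1512358) = 14710905 + 1/1512358 = 22248154863991/1512358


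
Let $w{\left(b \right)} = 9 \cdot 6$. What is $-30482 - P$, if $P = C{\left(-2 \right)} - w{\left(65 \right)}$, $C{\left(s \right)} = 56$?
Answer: $-30484$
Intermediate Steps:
$w{\left(b \right)} = 54$
$P = 2$ ($P = 56 - 54 = 2$)
$-30482 - P = -30482 - 2 = -30484$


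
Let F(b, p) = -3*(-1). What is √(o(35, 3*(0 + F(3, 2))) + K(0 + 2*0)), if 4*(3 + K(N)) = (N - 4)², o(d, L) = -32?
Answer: I*√31 ≈ 5.5678*I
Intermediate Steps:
F(b, p) = 3
K(N) = -3 + (-4 + N)²/4 (K(N) = -3 + (N - 4)²/4 = -3 + (-4 + N)²/4)
√(o(35, 3*(0 + F(3, 2))) + K(0 + 2*0)) = √(-32 + (-3 + (-4 + (0 + 2*0))²/4)) = √(-32 + (-3 + (-4 + (0 + 0))²/4)) = √(-32 + (-3 + (-4 + 0)²/4)) = √(-32 + (-3 + (¼)*(-4)²)) = √(-32 + (-3 + (¼)*16)) = √(-32 + (-3 + 4)) = √(-32 + 1) = √(-31) = I*√31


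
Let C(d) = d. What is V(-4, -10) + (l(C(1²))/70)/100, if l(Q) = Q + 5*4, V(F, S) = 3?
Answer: 3003/1000 ≈ 3.0030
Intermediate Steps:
l(Q) = 20 + Q (l(Q) = Q + 20 = 20 + Q)
V(-4, -10) + (l(C(1²))/70)/100 = 3 + ((20 + 1²)/70)/100 = 3 + ((20 + 1)*(1/70))/100 = 3 + (21*(1/70))/100 = 3 + (1/100)*(3/10) = 3 + 3/1000 = 3003/1000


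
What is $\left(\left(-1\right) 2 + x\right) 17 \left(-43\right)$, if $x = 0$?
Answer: $1462$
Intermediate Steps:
$\left(\left(-1\right) 2 + x\right) 17 \left(-43\right) = \left(\left(-1\right) 2 + 0\right) 17 \left(-43\right) = \left(-2 + 0\right) 17 \left(-43\right) = \left(-2\right) 17 \left(-43\right) = \left(-34\right) \left(-43\right) = 1462$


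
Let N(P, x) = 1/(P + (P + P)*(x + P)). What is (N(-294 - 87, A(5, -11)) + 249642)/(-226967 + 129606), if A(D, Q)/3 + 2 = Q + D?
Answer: -76946904019/30009483669 ≈ -2.5641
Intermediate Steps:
A(D, Q) = -6 + 3*D + 3*Q (A(D, Q) = -6 + 3*(Q + D) = -6 + 3*(D + Q) = -6 + (3*D + 3*Q) = -6 + 3*D + 3*Q)
N(P, x) = 1/(P + 2*P*(P + x)) (N(P, x) = 1/(P + (2*P)*(P + x)) = 1/(P + 2*P*(P + x)))
(N(-294 - 87, A(5, -11)) + 249642)/(-226967 + 129606) = (1/((-294 - 87)*(1 + 2*(-294 - 87) + 2*(-6 + 3*5 + 3*(-11)))) + 249642)/(-226967 + 129606) = (1/((-381)*(1 + 2*(-381) + 2*(-6 + 15 - 33))) + 249642)/(-97361) = (-1/(381*(1 - 762 + 2*(-24))) + 249642)*(-1/97361) = (-1/(381*(1 - 762 - 48)) + 249642)*(-1/97361) = (-1/381/(-809) + 249642)*(-1/97361) = (-1/381*(-1/809) + 249642)*(-1/97361) = (1/308229 + 249642)*(-1/97361) = (76946904019/308229)*(-1/97361) = -76946904019/30009483669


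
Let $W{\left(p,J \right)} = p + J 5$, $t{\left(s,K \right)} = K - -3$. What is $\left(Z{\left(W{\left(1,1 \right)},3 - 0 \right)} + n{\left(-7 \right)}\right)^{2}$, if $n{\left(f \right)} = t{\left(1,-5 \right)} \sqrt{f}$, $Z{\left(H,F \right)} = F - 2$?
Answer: $\left(1 - 2 i \sqrt{7}\right)^{2} \approx -27.0 - 10.583 i$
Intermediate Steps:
$t{\left(s,K \right)} = 3 + K$ ($t{\left(s,K \right)} = K + 3 = 3 + K$)
$W{\left(p,J \right)} = p + 5 J$
$Z{\left(H,F \right)} = -2 + F$
$n{\left(f \right)} = - 2 \sqrt{f}$ ($n{\left(f \right)} = \left(3 - 5\right) \sqrt{f} = - 2 \sqrt{f}$)
$\left(Z{\left(W{\left(1,1 \right)},3 - 0 \right)} + n{\left(-7 \right)}\right)^{2} = \left(\left(-2 + \left(3 - 0\right)\right) - 2 \sqrt{-7}\right)^{2} = \left(\left(-2 + \left(3 + 0\right)\right) - 2 i \sqrt{7}\right)^{2} = \left(\left(-2 + 3\right) - 2 i \sqrt{7}\right)^{2} = \left(1 - 2 i \sqrt{7}\right)^{2}$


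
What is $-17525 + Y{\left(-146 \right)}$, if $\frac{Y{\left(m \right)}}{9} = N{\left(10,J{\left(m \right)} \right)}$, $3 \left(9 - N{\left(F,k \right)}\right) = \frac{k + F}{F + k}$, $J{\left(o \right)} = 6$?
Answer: $-17447$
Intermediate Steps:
$N{\left(F,k \right)} = \frac{26}{3}$ ($N{\left(F,k \right)} = 9 - \frac{\left(k + F\right) \frac{1}{F + k}}{3} = 9 - \frac{\left(F + k\right) \frac{1}{F + k}}{3} = 9 - \frac{1}{3} = \frac{26}{3}$)
$Y{\left(m \right)} = 78$ ($Y{\left(m \right)} = 9 \cdot \frac{26}{3} = 78$)
$-17525 + Y{\left(-146 \right)} = -17525 + 78 = -17447$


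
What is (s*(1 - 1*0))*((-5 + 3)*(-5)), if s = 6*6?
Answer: 360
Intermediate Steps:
s = 36
(s*(1 - 1*0))*((-5 + 3)*(-5)) = (36*(1 - 1*0))*((-5 + 3)*(-5)) = (36*(1 + 0))*(-2*(-5)) = (36*1)*10 = 36*10 = 360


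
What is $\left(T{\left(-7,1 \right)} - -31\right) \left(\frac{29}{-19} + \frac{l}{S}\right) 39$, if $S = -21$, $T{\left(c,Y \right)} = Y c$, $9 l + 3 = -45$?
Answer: $- \frac{158392}{133} \approx -1190.9$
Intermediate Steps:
$l = - \frac{16}{3}$ ($l = - \frac{1}{3} + \frac{1}{9} \left(-45\right) = - \frac{1}{3} - 5 = - \frac{16}{3} \approx -5.3333$)
$\left(T{\left(-7,1 \right)} - -31\right) \left(\frac{29}{-19} + \frac{l}{S}\right) 39 = \left(1 \left(-7\right) - -31\right) \left(\frac{29}{-19} - \frac{16}{3 \left(-21\right)}\right) 39 = \left(-7 + 31\right) \left(29 \left(- \frac{1}{19}\right) - - \frac{16}{63}\right) 39 = 24 \left(- \frac{29}{19} + \frac{16}{63}\right) 39 = 24 \left(- \frac{1523}{1197}\right) 39 = \left(- \frac{12184}{399}\right) 39 = - \frac{158392}{133}$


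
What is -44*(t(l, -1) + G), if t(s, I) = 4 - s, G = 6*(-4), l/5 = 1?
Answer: 1100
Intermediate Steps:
l = 5 (l = 5*1 = 5)
G = -24
-44*(t(l, -1) + G) = -44*((4 - 1*5) - 24) = -44*((4 - 5) - 24) = -44*(-1 - 24) = -44*(-25) = 1100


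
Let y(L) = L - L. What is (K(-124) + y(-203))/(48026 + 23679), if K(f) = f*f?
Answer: 15376/71705 ≈ 0.21443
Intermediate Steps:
y(L) = 0
K(f) = f**2
(K(-124) + y(-203))/(48026 + 23679) = ((-124)**2 + 0)/(48026 + 23679) = (15376 + 0)/71705 = 15376*(1/71705) = 15376/71705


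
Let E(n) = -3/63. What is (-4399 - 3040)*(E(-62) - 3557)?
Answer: 555678422/21 ≈ 2.6461e+7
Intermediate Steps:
E(n) = -1/21 (E(n) = -3*1/63 = -1/21)
(-4399 - 3040)*(E(-62) - 3557) = (-4399 - 3040)*(-1/21 - 3557) = -7439*(-74698/21) = 555678422/21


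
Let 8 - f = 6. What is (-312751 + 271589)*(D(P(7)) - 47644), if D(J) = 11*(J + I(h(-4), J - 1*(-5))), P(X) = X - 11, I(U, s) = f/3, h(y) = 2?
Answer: 5887894804/3 ≈ 1.9626e+9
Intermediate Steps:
f = 2 (f = 8 - 1*6 = 8 - 6 = 2)
I(U, s) = ⅔ (I(U, s) = 2/3 = 2*(⅓) = ⅔)
P(X) = -11 + X
D(J) = 22/3 + 11*J (D(J) = 11*(J + ⅔) = 11*(⅔ + J) = 22/3 + 11*J)
(-312751 + 271589)*(D(P(7)) - 47644) = (-312751 + 271589)*((22/3 + 11*(-11 + 7)) - 47644) = -41162*((22/3 + 11*(-4)) - 47644) = -41162*((22/3 - 44) - 47644) = -41162*(-110/3 - 47644) = -41162*(-143042/3) = 5887894804/3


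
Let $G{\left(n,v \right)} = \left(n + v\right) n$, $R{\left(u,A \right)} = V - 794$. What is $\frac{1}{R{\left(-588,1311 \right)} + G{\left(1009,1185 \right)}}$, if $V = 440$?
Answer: $\frac{1}{2213392} \approx 4.518 \cdot 10^{-7}$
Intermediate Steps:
$R{\left(u,A \right)} = -354$ ($R{\left(u,A \right)} = 440 - 794 = -354$)
$G{\left(n,v \right)} = n \left(n + v\right)$
$\frac{1}{R{\left(-588,1311 \right)} + G{\left(1009,1185 \right)}} = \frac{1}{-354 + 1009 \left(1009 + 1185\right)} = \frac{1}{-354 + 1009 \cdot 2194} = \frac{1}{-354 + 2213746} = \frac{1}{2213392}$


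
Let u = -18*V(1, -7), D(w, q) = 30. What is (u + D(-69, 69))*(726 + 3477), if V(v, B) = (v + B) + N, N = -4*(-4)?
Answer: -630450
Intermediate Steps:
N = 16
V(v, B) = 16 + B + v (V(v, B) = (v + B) + 16 = (B + v) + 16 = 16 + B + v)
u = -180 (u = -18*(16 - 7 + 1) = -18*10 = -180)
(u + D(-69, 69))*(726 + 3477) = (-180 + 30)*(726 + 3477) = -150*4203 = -630450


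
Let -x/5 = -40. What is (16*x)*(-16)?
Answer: -51200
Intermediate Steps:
x = 200 (x = -5*(-40) = 200)
(16*x)*(-16) = (16*200)*(-16) = 3200*(-16) = -51200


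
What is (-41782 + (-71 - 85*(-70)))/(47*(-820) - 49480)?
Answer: 35903/88020 ≈ 0.40790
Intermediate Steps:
(-41782 + (-71 - 85*(-70)))/(47*(-820) - 49480) = (-41782 + (-71 + 5950))/(-38540 - 49480) = (-41782 + 5879)/(-88020) = -35903*(-1/88020) = 35903/88020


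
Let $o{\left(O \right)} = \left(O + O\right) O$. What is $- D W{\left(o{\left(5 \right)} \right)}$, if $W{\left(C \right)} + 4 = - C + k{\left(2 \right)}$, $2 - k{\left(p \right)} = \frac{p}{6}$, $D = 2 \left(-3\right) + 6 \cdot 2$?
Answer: $314$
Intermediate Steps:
$o{\left(O \right)} = 2 O^{2}$ ($o{\left(O \right)} = 2 O O = 2 O^{2}$)
$D = 6$ ($D = -6 + 12 = 6$)
$k{\left(p \right)} = 2 - \frac{p}{6}$
$W{\left(C \right)} = - \frac{7}{3} - C$ ($W{\left(C \right)} = -4 - \left(- \frac{5}{3} + C\right) = - \frac{7}{3} - C$)
$- D W{\left(o{\left(5 \right)} \right)} = \left(-1\right) 6 \left(- \frac{7}{3} - 2 \cdot 5^{2}\right) = - 6 \left(- \frac{7}{3} - 2 \cdot 25\right) = - 6 \left(- \frac{7}{3} - 50\right) = \left(-6\right) \left(- \frac{157}{3}\right) = 314$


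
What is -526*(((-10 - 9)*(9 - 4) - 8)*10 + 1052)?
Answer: -11572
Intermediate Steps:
-526*(((-10 - 9)*(9 - 4) - 8)*10 + 1052) = -526*((-19*5 - 8)*10 + 1052) = -526*((-95 - 8)*10 + 1052) = -526*(-103*10 + 1052) = -526*(-1030 + 1052) = -526*22 = -11572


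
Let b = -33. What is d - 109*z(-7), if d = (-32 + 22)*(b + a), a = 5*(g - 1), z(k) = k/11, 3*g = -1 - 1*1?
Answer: 15929/33 ≈ 482.70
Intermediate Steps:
g = -2/3 (g = (-1 - 1*1)/3 = (-1 - 1)/3 = (1/3)*(-2) = -2/3 ≈ -0.66667)
z(k) = k/11 (z(k) = k*(1/11) = k/11)
a = -25/3 (a = 5*(-2/3 - 1) = 5*(-5/3) = -25/3 ≈ -8.3333)
d = 1240/3 (d = (-32 + 22)*(-33 - 25/3) = -10*(-124/3) = 1240/3 ≈ 413.33)
d - 109*z(-7) = 1240/3 - 109*(-7)/11 = 1240/3 - 109*(-7/11) = 1240/3 + 763/11 = 15929/33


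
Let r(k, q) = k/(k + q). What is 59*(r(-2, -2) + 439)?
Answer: 51861/2 ≈ 25931.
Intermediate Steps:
59*(r(-2, -2) + 439) = 59*(-2/(-2 - 2) + 439) = 59*(-2/(-4) + 439) = 59*(-2*(-¼) + 439) = 59*(½ + 439) = 59*(879/2) = 51861/2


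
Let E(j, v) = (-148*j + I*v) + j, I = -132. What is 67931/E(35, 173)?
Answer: -67931/27981 ≈ -2.4278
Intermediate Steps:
E(j, v) = -147*j - 132*v (E(j, v) = (-148*j - 132*v) + j = -147*j - 132*v)
67931/E(35, 173) = 67931/(-147*35 - 132*173) = 67931/(-5145 - 22836) = 67931/(-27981) = 67931*(-1/27981) = -67931/27981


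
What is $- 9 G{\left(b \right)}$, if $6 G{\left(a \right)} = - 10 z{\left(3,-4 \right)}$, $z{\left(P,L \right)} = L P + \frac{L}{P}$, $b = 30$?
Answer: $-200$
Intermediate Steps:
$z{\left(P,L \right)} = L P + \frac{L}{P}$
$G{\left(a \right)} = \frac{200}{9}$ ($G{\left(a \right)} = \frac{\left(-10\right) \left(\left(-4\right) 3 - \frac{4}{3}\right)}{6} = \frac{\left(-10\right) \left(-12 - \frac{4}{3}\right)}{6} = \frac{\left(-10\right) \left(- \frac{40}{3}\right)}{6} = \frac{1}{6} \cdot \frac{400}{3} = \frac{200}{9}$)
$- 9 G{\left(b \right)} = \left(-9\right) \frac{200}{9} = -200$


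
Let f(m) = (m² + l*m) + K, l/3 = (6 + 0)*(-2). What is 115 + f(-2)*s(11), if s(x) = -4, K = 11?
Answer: -233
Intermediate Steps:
l = -36 (l = 3*((6 + 0)*(-2)) = 3*(6*(-2)) = 3*(-12) = -36)
f(m) = 11 + m² - 36*m (f(m) = (m² - 36*m) + 11 = 11 + m² - 36*m)
115 + f(-2)*s(11) = 115 + (11 + (-2)² - 36*(-2))*(-4) = 115 + (11 + 4 + 72)*(-4) = 115 + 87*(-4) = 115 - 348 = -233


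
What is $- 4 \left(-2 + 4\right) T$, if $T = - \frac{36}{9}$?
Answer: $32$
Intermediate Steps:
$T = -4$ ($T = \left(-36\right) \frac{1}{9} = -4$)
$- 4 \left(-2 + 4\right) T = - 4 \left(-2 + 4\right) \left(-4\right) = \left(-4\right) 2 \left(-4\right) = \left(-8\right) \left(-4\right) = 32$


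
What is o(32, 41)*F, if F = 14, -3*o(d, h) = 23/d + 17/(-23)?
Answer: 35/368 ≈ 0.095109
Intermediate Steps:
o(d, h) = 17/69 - 23/(3*d) (o(d, h) = -(23/d + 17/(-23))/3 = -(23/d + 17*(-1/23))/3 = -(23/d - 17/23)/3 = -(-17/23 + 23/d)/3 = 17/69 - 23/(3*d))
o(32, 41)*F = ((1/69)*(-529 + 17*32)/32)*14 = ((1/69)*(1/32)*(-529 + 544))*14 = ((1/69)*(1/32)*15)*14 = (5/736)*14 = 35/368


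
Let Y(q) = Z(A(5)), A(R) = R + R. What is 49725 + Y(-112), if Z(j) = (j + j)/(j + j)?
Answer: 49726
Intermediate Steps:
A(R) = 2*R
Z(j) = 1 (Z(j) = (2*j)/((2*j)) = (2*j)*(1/(2*j)) = 1)
Y(q) = 1
49725 + Y(-112) = 49725 + 1 = 49726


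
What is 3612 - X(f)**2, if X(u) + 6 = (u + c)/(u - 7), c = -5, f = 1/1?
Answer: 32252/9 ≈ 3583.6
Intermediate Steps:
f = 1
X(u) = -6 + (-5 + u)/(-7 + u) (X(u) = -6 + (u - 5)/(u - 7) = -6 + (-5 + u)/(-7 + u))
3612 - X(f)**2 = 3612 - ((37 - 5*1)/(-7 + 1))**2 = 3612 - ((37 - 5)/(-6))**2 = 3612 - (-1/6*32)**2 = 3612 - (-16/3)**2 = 3612 - 1*256/9 = 3612 - 256/9 = 32252/9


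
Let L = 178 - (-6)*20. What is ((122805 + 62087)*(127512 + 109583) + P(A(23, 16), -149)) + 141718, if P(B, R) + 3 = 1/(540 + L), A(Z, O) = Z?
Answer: 36735498561291/838 ≈ 4.3837e+10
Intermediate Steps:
L = 298 (L = 178 - 1*(-120) = 178 + 120 = 298)
P(B, R) = -2513/838 (P(B, R) = -3 + 1/(540 + 298) = -3 + 1/838 = -2513/838)
((122805 + 62087)*(127512 + 109583) + P(A(23, 16), -149)) + 141718 = ((122805 + 62087)*(127512 + 109583) - 2513/838) + 141718 = (184892*237095 - 2513/838) + 141718 = (43836968740 - 2513/838) + 141718 = 36735379801607/838 + 141718 = 36735498561291/838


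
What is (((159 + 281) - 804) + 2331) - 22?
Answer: 1945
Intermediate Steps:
(((159 + 281) - 804) + 2331) - 22 = ((440 - 804) + 2331) - 22 = (-364 + 2331) - 22 = 1967 - 22 = 1945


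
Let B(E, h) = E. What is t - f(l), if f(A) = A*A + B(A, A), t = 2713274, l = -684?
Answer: 2246102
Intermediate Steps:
f(A) = A + A**2 (f(A) = A*A + A = A**2 + A = A + A**2)
t - f(l) = 2713274 - (-684)*(1 - 684) = 2713274 - (-684)*(-683) = 2713274 - 1*467172 = 2713274 - 467172 = 2246102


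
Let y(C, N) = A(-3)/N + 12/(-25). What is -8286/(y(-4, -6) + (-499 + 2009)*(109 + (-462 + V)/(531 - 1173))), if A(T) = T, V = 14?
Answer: -132990300/2658581821 ≈ -0.050023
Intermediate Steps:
y(C, N) = -12/25 - 3/N (y(C, N) = -3/N + 12/(-25) = -3/N + 12*(-1/25) = -3/N - 12/25 = -12/25 - 3/N)
-8286/(y(-4, -6) + (-499 + 2009)*(109 + (-462 + V)/(531 - 1173))) = -8286/((-12/25 - 3/(-6)) + (-499 + 2009)*(109 + (-462 + 14)/(531 - 1173))) = -8286/((-12/25 - 3*(-⅙)) + 1510*(109 - 448/(-642))) = -8286/((-12/25 + ½) + 1510*(109 - 448*(-1/642))) = -8286/(1/50 + 1510*(109 + 224/321)) = -8286/(1/50 + 1510*(35213/321)) = -8286/(1/50 + 53171630/321) = -8286/2658581821/16050 = -8286*16050/2658581821 = -132990300/2658581821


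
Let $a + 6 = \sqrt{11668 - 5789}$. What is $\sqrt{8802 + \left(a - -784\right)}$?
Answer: $\sqrt{9580 + \sqrt{5879}} \approx 98.268$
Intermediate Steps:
$a = -6 + \sqrt{5879}$ ($a = -6 + \sqrt{11668 - 5789} = -6 + \sqrt{5879} \approx 70.675$)
$\sqrt{8802 + \left(a - -784\right)} = \sqrt{8802 - \left(-778 - \sqrt{5879}\right)} = \sqrt{8802 + \left(\left(-6 + \sqrt{5879}\right) + 784\right)} = \sqrt{8802 + \left(778 + \sqrt{5879}\right)} = \sqrt{9580 + \sqrt{5879}}$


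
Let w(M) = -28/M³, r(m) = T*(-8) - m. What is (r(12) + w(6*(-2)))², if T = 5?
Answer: 504316849/186624 ≈ 2702.3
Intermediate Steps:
r(m) = -40 - m (r(m) = 5*(-8) - m = -40 - m)
w(M) = -28/M³
(r(12) + w(6*(-2)))² = ((-40 - 1*12) - 28/(6*(-2))³)² = ((-40 - 12) - 28/(-12)³)² = (-52 - 28*(-1/1728))² = (-52 + 7/432)² = (-22457/432)² = 504316849/186624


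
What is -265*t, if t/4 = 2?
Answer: -2120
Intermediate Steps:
t = 8 (t = 4*2 = 8)
-265*t = -265*8 = -2120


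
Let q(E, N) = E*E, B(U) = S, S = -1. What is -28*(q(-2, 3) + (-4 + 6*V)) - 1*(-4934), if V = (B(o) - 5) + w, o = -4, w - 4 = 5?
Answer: 4430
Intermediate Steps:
w = 9 (w = 4 + 5 = 9)
B(U) = -1
q(E, N) = E²
V = 3 (V = (-1 - 5) + 9 = -6 + 9 = 3)
-28*(q(-2, 3) + (-4 + 6*V)) - 1*(-4934) = -28*((-2)² + (-4 + 6*3)) - 1*(-4934) = -28*(4 + (-4 + 18)) + 4934 = -28*(4 + 14) + 4934 = -28*18 + 4934 = -504 + 4934 = 4430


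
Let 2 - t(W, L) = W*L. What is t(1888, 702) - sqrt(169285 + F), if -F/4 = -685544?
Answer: -1325374 - sqrt(2911461) ≈ -1.3271e+6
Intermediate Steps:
F = 2742176 (F = -4*(-685544) = 2742176)
t(W, L) = 2 - L*W (t(W, L) = 2 - W*L = 2 - L*W)
t(1888, 702) - sqrt(169285 + F) = (2 - 1*702*1888) - sqrt(169285 + 2742176) = (2 - 1325376) - sqrt(2911461) = -1325374 - sqrt(2911461)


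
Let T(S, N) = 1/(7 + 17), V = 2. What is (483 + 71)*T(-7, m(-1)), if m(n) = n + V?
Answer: 277/12 ≈ 23.083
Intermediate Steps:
m(n) = 2 + n (m(n) = n + 2 = 2 + n)
T(S, N) = 1/24
(483 + 71)*T(-7, m(-1)) = (483 + 71)*(1/24) = 554*(1/24) = 277/12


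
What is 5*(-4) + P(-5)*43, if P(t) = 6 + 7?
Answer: 539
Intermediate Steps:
P(t) = 13
5*(-4) + P(-5)*43 = 5*(-4) + 13*43 = -20 + 559 = 539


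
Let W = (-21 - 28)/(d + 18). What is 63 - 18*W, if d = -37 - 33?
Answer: 1197/26 ≈ 46.038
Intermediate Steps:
d = -70
W = 49/52 (W = (-21 - 28)/(-70 + 18) = -49/(-52) = -49*(-1/52) = 49/52 ≈ 0.94231)
63 - 18*W = 63 - 18*49/52 = 63 - 441/26 = 1197/26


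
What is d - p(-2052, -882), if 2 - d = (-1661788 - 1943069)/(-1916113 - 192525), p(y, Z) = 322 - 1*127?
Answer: -410571991/2108638 ≈ -194.71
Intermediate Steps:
p(y, Z) = 195 (p(y, Z) = 322 - 127 = 195)
d = 612419/2108638 (d = 2 - (-1661788 - 1943069)/(-1916113 - 192525) = 2 - (-3604857)/(-2108638) = 2 - (-3604857)*(-1)/2108638 = 2 - 1*3604857/2108638 = 2 - 3604857/2108638 = 612419/2108638 ≈ 0.29043)
d - p(-2052, -882) = 612419/2108638 - 1*195 = 612419/2108638 - 195 = -410571991/2108638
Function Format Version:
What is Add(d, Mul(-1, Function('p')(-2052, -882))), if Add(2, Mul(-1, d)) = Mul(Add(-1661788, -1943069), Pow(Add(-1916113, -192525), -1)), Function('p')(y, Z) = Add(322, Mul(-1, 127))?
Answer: Rational(-410571991, 2108638) ≈ -194.71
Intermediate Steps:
Function('p')(y, Z) = 195 (Function('p')(y, Z) = Add(322, -127) = 195)
d = Rational(612419, 2108638) (d = Add(2, Mul(-1, Mul(Add(-1661788, -1943069), Pow(Add(-1916113, -192525), -1)))) = Add(2, Mul(-1, Mul(-3604857, Pow(-2108638, -1)))) = Add(2, Mul(-1, Mul(-3604857, Rational(-1, 2108638)))) = Add(2, Mul(-1, Rational(3604857, 2108638))) = Add(2, Rational(-3604857, 2108638)) = Rational(612419, 2108638) ≈ 0.29043)
Add(d, Mul(-1, Function('p')(-2052, -882))) = Add(Rational(612419, 2108638), Mul(-1, 195)) = Add(Rational(612419, 2108638), -195) = Rational(-410571991, 2108638)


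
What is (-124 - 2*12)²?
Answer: 21904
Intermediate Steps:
(-124 - 2*12)² = (-124 - 24)² = (-148)² = 21904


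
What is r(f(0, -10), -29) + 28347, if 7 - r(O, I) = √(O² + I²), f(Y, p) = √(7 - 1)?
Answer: 28354 - 11*√7 ≈ 28325.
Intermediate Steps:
f(Y, p) = √6
r(O, I) = 7 - √(I² + O²) (r(O, I) = 7 - √(O² + I²) = 7 - √(I² + O²))
r(f(0, -10), -29) + 28347 = (7 - √((-29)² + (√6)²)) + 28347 = (7 - √(841 + 6)) + 28347 = (7 - √847) + 28347 = (7 - 11*√7) + 28347 = 28354 - 11*√7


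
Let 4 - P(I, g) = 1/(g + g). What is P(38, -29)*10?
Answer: 1165/29 ≈ 40.172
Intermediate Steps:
P(I, g) = 4 - 1/(2*g) (P(I, g) = 4 - 1/(g + g) = 4 - 1/(2*g))
P(38, -29)*10 = (4 - ½/(-29))*10 = (4 - ½*(-1/29))*10 = (4 + 1/58)*10 = (233/58)*10 = 1165/29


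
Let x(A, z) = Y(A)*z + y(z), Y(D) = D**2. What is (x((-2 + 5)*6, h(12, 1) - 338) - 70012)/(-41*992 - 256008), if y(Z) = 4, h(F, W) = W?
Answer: 44799/74170 ≈ 0.60400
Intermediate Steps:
x(A, z) = 4 + z*A**2 (x(A, z) = A**2*z + 4 = z*A**2 + 4 = 4 + z*A**2)
(x((-2 + 5)*6, h(12, 1) - 338) - 70012)/(-41*992 - 256008) = ((4 + (1 - 338)*((-2 + 5)*6)**2) - 70012)/(-41*992 - 256008) = ((4 - 337*(3*6)**2) - 70012)/(-40672 - 256008) = ((4 - 337*18**2) - 70012)/(-296680) = ((4 - 337*324) - 70012)*(-1/296680) = ((4 - 109188) - 70012)*(-1/296680) = (-109184 - 70012)*(-1/296680) = -179196*(-1/296680) = 44799/74170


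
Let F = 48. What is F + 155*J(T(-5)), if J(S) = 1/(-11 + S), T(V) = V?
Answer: 613/16 ≈ 38.313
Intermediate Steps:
F + 155*J(T(-5)) = 48 + 155/(-11 - 5) = 48 + 155/(-16) = 48 + 155*(-1/16) = 48 - 155/16 = 613/16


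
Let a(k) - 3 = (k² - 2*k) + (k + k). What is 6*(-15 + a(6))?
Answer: 144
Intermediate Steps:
a(k) = 3 + k² (a(k) = 3 + ((k² - 2*k) + (k + k)) = 3 + ((k² - 2*k) + 2*k) = 3 + k²)
6*(-15 + a(6)) = 6*(-15 + (3 + 6²)) = 6*(-15 + (3 + 36)) = 6*(-15 + 39) = 6*24 = 144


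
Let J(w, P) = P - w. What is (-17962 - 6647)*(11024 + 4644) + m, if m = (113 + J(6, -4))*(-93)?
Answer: -385583391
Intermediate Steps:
m = -9579 (m = (113 + (-4 - 1*6))*(-93) = (113 + (-4 - 6))*(-93) = (113 - 10)*(-93) = 103*(-93) = -9579)
(-17962 - 6647)*(11024 + 4644) + m = (-17962 - 6647)*(11024 + 4644) - 9579 = -24609*15668 - 9579 = -385573812 - 9579 = -385583391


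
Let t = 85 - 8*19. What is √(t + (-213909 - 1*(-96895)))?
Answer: 3*I*√13009 ≈ 342.17*I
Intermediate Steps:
t = -67 (t = 85 - 152 = -67)
√(t + (-213909 - 1*(-96895))) = √(-67 + (-213909 - 1*(-96895))) = √(-67 + (-213909 + 96895)) = √(-67 - 117014) = √(-117081) = 3*I*√13009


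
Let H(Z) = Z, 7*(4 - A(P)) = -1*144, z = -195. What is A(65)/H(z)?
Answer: -172/1365 ≈ -0.12601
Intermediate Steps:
A(P) = 172/7 (A(P) = 4 - (-1)*144/7 = 4 - ⅐*(-144) = 4 + 144/7 = 172/7)
A(65)/H(z) = (172/7)/(-195) = (172/7)*(-1/195) = -172/1365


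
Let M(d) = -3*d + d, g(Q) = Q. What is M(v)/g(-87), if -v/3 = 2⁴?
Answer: -32/29 ≈ -1.1034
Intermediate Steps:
v = -48 (v = -3*2⁴ = -3*16 = -48)
M(d) = -2*d
M(v)/g(-87) = -2*(-48)/(-87) = 96*(-1/87) = -32/29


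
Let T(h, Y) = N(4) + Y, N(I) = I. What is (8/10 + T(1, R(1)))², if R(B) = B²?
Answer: 841/25 ≈ 33.640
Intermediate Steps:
T(h, Y) = 4 + Y
(8/10 + T(1, R(1)))² = (8/10 + (4 + 1²))² = (8*(⅒) + (4 + 1))² = (⅘ + 5)² = (29/5)² = 841/25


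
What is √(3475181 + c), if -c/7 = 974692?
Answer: I*√3347663 ≈ 1829.7*I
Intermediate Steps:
c = -6822844 (c = -7*974692 = -6822844)
√(3475181 + c) = √(3475181 - 6822844) = √(-3347663) = I*√3347663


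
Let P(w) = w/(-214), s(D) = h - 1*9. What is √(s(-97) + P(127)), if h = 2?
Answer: 5*I*√13910/214 ≈ 2.7556*I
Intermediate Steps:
s(D) = -7 (s(D) = 2 - 1*9 = 2 - 9 = -7)
P(w) = -w/214 (P(w) = w*(-1/214) = -w/214)
√(s(-97) + P(127)) = √(-7 - 1/214*127) = √(-7 - 127/214) = √(-1625/214) = 5*I*√13910/214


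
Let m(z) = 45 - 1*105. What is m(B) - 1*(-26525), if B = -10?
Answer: 26465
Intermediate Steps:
m(z) = -60 (m(z) = 45 - 105 = -60)
m(B) - 1*(-26525) = -60 - 1*(-26525) = -60 + 26525 = 26465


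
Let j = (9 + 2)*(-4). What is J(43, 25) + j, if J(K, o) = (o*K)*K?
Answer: 46181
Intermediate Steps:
J(K, o) = o*K**2 (J(K, o) = (K*o)*K = o*K**2)
j = -44 (j = 11*(-4) = -44)
J(43, 25) + j = 25*43**2 - 44 = 25*1849 - 44 = 46225 - 44 = 46181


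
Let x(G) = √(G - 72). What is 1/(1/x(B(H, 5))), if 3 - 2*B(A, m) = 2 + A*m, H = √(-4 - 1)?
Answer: √(-286 - 10*I*√5)/2 ≈ 0.3303 - 8.4622*I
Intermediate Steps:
H = I*√5 (H = √(-5) = I*√5 ≈ 2.2361*I)
B(A, m) = ½ - A*m/2 (B(A, m) = 3/2 - (2 + A*m)/2 = 3/2 + (-1 - A*m/2) = ½ - A*m/2)
x(G) = √(-72 + G)
1/(1/x(B(H, 5))) = 1/(1/(√(-72 + (½ - ½*I*√5*5)))) = 1/(1/(√(-72 + (½ - 5*I*√5/2)))) = 1/(1/(√(-143/2 - 5*I*√5/2))) = 1/((-143/2 - 5*I*√5/2)^(-½)) = √(-143/2 - 5*I*√5/2)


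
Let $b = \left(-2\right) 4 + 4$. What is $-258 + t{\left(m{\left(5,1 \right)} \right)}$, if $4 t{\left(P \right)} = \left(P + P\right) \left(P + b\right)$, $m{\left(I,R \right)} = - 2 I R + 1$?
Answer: $- \frac{399}{2} \approx -199.5$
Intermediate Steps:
$b = -4$ ($b = -8 + 4 = -4$)
$m{\left(I,R \right)} = 1 - 2 I R$ ($m{\left(I,R \right)} = - 2 I R + 1 = 1 - 2 I R$)
$t{\left(P \right)} = \frac{P \left(-4 + P\right)}{2}$ ($t{\left(P \right)} = \frac{\left(P + P\right) \left(P - 4\right)}{4} = \frac{2 P \left(-4 + P\right)}{4} = \frac{P \left(-4 + P\right)}{2}$)
$-258 + t{\left(m{\left(5,1 \right)} \right)} = -258 + \frac{\left(1 - 10 \cdot 1\right) \left(-4 + \left(1 - 10 \cdot 1\right)\right)}{2} = -258 + \frac{\left(1 - 10\right) \left(-4 + \left(1 - 10\right)\right)}{2} = -258 + \frac{1}{2} \left(-9\right) \left(-4 - 9\right) = -258 + \frac{1}{2} \left(-9\right) \left(-13\right) = -258 + \frac{117}{2} = - \frac{399}{2}$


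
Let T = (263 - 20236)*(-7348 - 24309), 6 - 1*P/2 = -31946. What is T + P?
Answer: 632349165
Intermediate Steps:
P = 63904 (P = 12 - 2*(-31946) = 12 + 63892 = 63904)
T = 632285261 (T = -19973*(-31657) = 632285261)
T + P = 632285261 + 63904 = 632349165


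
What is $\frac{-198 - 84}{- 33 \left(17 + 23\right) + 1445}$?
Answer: $- \frac{282}{125} \approx -2.256$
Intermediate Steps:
$\frac{-198 - 84}{- 33 \left(17 + 23\right) + 1445} = - \frac{282}{\left(-33\right) 40 + 1445} = - \frac{282}{-1320 + 1445} = - \frac{282}{125}$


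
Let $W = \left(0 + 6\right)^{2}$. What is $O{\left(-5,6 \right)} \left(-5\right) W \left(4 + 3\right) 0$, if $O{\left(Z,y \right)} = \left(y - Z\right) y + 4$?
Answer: $0$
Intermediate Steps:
$W = 36$ ($W = 6^{2} = 36$)
$O{\left(Z,y \right)} = 4 + y \left(y - Z\right)$ ($O{\left(Z,y \right)} = y \left(y - Z\right) + 4 = 4 + y \left(y - Z\right)$)
$O{\left(-5,6 \right)} \left(-5\right) W \left(4 + 3\right) 0 = \left(4 + 6^{2} - \left(-5\right) 6\right) \left(-5\right) 36 \left(4 + 3\right) 0 = \left(4 + 36 + 30\right) \left(-5\right) 36 \cdot 7 \cdot 0 = 70 \left(-5\right) 36 \cdot 0 = \left(-350\right) 36 \cdot 0 = \left(-12600\right) 0 = 0$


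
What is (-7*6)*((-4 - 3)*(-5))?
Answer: -1470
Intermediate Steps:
(-7*6)*((-4 - 3)*(-5)) = -(-294)*(-5) = -42*35 = -1470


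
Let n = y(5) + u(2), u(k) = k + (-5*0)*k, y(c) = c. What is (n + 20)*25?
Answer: 675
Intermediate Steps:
u(k) = k (u(k) = k + 0*k = k + 0 = k)
n = 7 (n = 5 + 2 = 7)
(n + 20)*25 = (7 + 20)*25 = 27*25 = 675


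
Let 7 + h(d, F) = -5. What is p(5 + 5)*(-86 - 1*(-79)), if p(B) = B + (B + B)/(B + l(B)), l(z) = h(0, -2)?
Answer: 0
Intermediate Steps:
h(d, F) = -12 (h(d, F) = -7 - 5 = -12)
l(z) = -12
p(B) = B + 2*B/(-12 + B) (p(B) = B + (B + B)/(B - 12) = B + (2*B)/(-12 + B) = B + 2*B/(-12 + B))
p(5 + 5)*(-86 - 1*(-79)) = ((5 + 5)*(-10 + (5 + 5))/(-12 + (5 + 5)))*(-86 - 1*(-79)) = (10*(-10 + 10)/(-12 + 10))*(-86 + 79) = (10*0/(-2))*(-7) = (10*(-½)*0)*(-7) = 0*(-7) = 0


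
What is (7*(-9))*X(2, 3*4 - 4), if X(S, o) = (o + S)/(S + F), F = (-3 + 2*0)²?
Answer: -630/11 ≈ -57.273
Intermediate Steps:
F = 9 (F = (-3 + 0)² = (-3)² = 9)
X(S, o) = (S + o)/(9 + S) (X(S, o) = (o + S)/(S + 9) = (S + o)/(9 + S))
(7*(-9))*X(2, 3*4 - 4) = (7*(-9))*((2 + (3*4 - 4))/(9 + 2)) = -63*(2 + (12 - 4))/11 = -63*(2 + 8)/11 = -63*10/11 = -630/11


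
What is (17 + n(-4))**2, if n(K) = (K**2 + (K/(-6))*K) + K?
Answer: 6241/9 ≈ 693.44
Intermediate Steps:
n(K) = K + 5*K**2/6 (n(K) = (K**2 + (K*(-1/6))*K) + K = (K**2 + (-K/6)*K) + K = (K**2 - K**2/6) + K = 5*K**2/6 + K = K + 5*K**2/6)
(17 + n(-4))**2 = (17 + (1/6)*(-4)*(6 + 5*(-4)))**2 = (17 + (1/6)*(-4)*(6 - 20))**2 = (17 + (1/6)*(-4)*(-14))**2 = (17 + 28/3)**2 = (79/3)**2 = 6241/9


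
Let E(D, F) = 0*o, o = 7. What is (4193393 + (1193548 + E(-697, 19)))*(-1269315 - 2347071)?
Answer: -19481258015226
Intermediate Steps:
E(D, F) = 0 (E(D, F) = 0*7 = 0)
(4193393 + (1193548 + E(-697, 19)))*(-1269315 - 2347071) = (4193393 + (1193548 + 0))*(-1269315 - 2347071) = (4193393 + 1193548)*(-3616386) = 5386941*(-3616386) = -19481258015226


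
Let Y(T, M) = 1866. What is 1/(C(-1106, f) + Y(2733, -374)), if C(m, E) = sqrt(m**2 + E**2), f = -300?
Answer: 933/1084360 - sqrt(328309)/1084360 ≈ 0.00033201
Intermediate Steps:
C(m, E) = sqrt(E**2 + m**2)
1/(C(-1106, f) + Y(2733, -374)) = 1/(sqrt((-300)**2 + (-1106)**2) + 1866) = 1/(sqrt(90000 + 1223236) + 1866) = 1/(sqrt(1313236) + 1866) = 1/(2*sqrt(328309) + 1866) = 1/(1866 + 2*sqrt(328309))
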